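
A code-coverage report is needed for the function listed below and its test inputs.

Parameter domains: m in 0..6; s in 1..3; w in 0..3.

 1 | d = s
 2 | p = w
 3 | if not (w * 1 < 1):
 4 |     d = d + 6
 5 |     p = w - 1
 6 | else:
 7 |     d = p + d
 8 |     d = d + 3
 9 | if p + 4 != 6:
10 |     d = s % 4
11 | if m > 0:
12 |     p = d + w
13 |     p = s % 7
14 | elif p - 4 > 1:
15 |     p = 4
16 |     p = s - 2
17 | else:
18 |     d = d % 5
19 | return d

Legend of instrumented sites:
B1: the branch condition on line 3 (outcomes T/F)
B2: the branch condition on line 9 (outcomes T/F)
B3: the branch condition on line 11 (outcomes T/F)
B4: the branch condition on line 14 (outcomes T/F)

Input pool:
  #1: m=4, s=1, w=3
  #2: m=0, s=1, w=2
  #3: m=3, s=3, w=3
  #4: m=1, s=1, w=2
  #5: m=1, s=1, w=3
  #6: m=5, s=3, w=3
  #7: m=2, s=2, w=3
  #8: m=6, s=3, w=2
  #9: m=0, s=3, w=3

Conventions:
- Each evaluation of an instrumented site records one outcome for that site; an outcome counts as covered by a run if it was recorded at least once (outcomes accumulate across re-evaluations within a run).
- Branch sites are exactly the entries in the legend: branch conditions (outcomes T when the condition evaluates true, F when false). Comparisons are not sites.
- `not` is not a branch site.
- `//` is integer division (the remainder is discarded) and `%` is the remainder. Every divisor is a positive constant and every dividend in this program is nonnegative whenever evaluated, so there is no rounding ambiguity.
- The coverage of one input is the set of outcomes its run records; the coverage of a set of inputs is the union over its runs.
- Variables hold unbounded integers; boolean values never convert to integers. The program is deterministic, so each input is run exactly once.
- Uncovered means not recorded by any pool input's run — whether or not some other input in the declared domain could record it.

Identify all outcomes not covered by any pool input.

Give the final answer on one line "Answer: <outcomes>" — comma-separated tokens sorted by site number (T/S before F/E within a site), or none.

run #1 (m=4, s=1, w=3) runs B1->T, B2->F, B3->T; records B1=T, B2=F, B3=T
run #2 (m=0, s=1, w=2) runs B1->T, B2->T, B3->F, B4->F; records B1=T, B2=T, B3=F, B4=F
run #3 (m=3, s=3, w=3) runs B1->T, B2->F, B3->T; records B1=T, B2=F, B3=T
run #4 (m=1, s=1, w=2) runs B1->T, B2->T, B3->T; records B1=T, B2=T, B3=T
run #5 (m=1, s=1, w=3) runs B1->T, B2->F, B3->T; records B1=T, B2=F, B3=T
run #6 (m=5, s=3, w=3) runs B1->T, B2->F, B3->T; records B1=T, B2=F, B3=T
run #7 (m=2, s=2, w=3) runs B1->T, B2->F, B3->T; records B1=T, B2=F, B3=T
run #8 (m=6, s=3, w=2) runs B1->T, B2->T, B3->T; records B1=T, B2=T, B3=T
run #9 (m=0, s=3, w=3) runs B1->T, B2->F, B3->F, B4->F; records B1=T, B2=F, B3=F, B4=F
union over the pool: B1=T, B2=T, B2=F, B3=T, B3=F, B4=F
uncovered (2 of 8): B1=F, B4=T

Answer: B1=F, B4=T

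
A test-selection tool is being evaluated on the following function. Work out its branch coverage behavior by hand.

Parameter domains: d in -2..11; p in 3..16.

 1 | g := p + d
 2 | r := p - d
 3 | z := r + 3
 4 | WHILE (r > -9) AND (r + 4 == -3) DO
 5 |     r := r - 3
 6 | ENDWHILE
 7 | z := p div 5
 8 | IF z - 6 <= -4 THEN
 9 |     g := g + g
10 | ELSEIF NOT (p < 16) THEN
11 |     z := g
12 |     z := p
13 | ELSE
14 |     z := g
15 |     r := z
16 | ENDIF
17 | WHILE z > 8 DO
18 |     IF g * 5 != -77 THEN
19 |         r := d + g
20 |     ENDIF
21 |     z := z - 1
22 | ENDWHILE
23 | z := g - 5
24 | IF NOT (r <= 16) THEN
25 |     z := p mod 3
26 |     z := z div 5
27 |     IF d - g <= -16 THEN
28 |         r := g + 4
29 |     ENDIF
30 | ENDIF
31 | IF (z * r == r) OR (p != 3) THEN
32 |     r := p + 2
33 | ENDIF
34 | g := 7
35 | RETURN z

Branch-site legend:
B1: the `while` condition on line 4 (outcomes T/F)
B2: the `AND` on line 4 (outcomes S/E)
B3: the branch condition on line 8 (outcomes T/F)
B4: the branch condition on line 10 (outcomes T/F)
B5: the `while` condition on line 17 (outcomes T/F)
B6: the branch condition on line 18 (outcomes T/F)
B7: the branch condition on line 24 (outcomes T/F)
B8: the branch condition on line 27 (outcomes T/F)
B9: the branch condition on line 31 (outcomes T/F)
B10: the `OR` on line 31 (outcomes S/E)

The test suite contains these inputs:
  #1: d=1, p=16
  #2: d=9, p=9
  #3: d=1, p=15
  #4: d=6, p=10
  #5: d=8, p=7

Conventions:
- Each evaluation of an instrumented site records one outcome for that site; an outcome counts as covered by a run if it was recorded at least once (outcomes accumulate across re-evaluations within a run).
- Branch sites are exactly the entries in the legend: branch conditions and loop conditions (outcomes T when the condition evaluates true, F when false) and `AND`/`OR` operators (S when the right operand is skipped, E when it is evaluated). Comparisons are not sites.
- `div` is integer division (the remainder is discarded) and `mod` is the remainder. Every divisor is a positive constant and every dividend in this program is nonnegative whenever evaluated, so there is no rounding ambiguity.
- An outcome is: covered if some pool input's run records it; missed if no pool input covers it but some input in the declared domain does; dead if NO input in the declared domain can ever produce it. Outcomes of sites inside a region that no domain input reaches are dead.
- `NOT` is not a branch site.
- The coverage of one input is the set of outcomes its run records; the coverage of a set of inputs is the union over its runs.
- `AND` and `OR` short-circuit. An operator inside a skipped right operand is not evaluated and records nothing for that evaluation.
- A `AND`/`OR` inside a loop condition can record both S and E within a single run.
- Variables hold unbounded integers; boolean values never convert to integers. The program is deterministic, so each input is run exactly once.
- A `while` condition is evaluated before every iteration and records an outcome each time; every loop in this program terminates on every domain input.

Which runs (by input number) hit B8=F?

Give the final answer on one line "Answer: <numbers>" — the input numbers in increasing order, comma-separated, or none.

input #1 (d=1, p=16): does not produce B8=F
input #2 (d=9, p=9): does not produce B8=F
input #3 (d=1, p=15): produces B8=F
input #4 (d=6, p=10): does not produce B8=F
input #5 (d=8, p=7): does not produce B8=F

Answer: 3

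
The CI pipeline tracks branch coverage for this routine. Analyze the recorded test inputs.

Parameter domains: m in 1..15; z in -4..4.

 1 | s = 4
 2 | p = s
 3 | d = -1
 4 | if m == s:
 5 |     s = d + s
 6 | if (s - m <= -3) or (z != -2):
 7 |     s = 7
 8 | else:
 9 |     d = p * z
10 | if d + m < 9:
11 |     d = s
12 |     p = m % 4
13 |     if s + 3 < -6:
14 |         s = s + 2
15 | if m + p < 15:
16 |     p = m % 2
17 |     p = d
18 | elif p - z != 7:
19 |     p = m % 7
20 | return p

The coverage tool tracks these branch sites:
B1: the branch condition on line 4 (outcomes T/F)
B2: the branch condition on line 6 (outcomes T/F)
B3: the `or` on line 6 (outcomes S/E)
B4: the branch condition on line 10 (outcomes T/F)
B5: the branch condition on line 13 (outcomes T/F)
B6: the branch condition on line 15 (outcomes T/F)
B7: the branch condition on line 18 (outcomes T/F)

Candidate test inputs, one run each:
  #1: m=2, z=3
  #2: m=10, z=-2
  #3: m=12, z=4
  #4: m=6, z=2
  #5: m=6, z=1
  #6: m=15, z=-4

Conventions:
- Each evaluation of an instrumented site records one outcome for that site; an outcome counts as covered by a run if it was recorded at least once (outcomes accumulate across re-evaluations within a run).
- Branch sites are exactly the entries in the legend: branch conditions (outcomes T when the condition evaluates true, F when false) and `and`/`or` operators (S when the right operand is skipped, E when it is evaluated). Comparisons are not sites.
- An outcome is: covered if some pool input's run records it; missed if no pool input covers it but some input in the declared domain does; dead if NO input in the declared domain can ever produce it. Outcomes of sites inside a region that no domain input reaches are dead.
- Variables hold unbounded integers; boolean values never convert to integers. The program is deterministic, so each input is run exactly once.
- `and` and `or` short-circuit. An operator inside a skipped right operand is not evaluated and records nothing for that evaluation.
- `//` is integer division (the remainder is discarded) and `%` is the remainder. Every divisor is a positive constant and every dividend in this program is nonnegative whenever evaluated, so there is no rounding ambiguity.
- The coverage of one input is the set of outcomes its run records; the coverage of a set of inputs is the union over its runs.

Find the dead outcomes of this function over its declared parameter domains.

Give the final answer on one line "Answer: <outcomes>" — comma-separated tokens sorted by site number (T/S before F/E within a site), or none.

sweeping the full domain (135 inputs) for each outcome:
  B5=T: unreachable across the whole domain -> dead
  reachable outcomes have witnesses, e.g. B1=T (e.g. m=4, z=-4), B1=F (e.g. m=1, z=-4), B2=T (e.g. m=1, z=-4), B2=F (e.g. m=1, z=-2)

Answer: B5=T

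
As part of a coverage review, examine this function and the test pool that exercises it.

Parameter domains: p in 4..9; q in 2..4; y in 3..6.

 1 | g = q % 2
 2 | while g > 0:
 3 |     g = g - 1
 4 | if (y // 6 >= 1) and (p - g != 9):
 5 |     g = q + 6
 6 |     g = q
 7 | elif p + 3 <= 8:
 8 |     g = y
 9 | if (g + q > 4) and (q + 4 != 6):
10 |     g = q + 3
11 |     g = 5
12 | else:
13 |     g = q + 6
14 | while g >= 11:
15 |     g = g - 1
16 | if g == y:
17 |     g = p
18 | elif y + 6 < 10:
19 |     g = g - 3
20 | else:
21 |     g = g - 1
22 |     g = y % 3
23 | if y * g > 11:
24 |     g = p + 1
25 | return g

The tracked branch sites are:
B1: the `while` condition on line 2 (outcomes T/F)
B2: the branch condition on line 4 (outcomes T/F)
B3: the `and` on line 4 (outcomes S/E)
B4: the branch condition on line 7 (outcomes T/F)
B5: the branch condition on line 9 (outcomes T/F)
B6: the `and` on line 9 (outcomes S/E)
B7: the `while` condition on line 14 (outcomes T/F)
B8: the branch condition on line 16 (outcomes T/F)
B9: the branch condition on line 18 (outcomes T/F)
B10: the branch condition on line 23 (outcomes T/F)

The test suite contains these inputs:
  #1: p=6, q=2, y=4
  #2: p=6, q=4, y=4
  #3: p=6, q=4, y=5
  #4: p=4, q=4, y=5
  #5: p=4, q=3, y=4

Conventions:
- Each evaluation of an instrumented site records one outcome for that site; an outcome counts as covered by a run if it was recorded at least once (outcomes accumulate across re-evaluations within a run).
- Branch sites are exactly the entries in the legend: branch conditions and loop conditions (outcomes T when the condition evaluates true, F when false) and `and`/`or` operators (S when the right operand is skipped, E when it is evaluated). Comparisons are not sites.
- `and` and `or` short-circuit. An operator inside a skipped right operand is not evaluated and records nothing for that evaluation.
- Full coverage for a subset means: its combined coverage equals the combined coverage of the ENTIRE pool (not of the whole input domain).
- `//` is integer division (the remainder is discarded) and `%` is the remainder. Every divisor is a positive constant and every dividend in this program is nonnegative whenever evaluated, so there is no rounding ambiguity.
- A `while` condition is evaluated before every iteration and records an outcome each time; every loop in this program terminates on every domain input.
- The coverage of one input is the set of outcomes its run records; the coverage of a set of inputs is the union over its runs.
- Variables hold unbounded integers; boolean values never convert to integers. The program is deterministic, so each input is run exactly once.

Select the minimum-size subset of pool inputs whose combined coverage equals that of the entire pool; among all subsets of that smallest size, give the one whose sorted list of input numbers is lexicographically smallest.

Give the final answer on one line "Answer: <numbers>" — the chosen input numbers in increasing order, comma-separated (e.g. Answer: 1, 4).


input #1, p=6, q=2, y=4: events B1->F, B3->S, B2->F, B4->F, B6->S, B5->F, B7->F, B8->F, B9->F, B10->F; outcomes B1=F, B2=F, B3=S, B4=F, B5=F, B6=S, B7=F, B8=F, B9=F, B10=F
input #2, p=6, q=4, y=4: events B1->F, B3->S, B2->F, B4->F, B6->S, B5->F, B7->F, B8->F, B9->F, B10->F; outcomes B1=F, B2=F, B3=S, B4=F, B5=F, B6=S, B7=F, B8=F, B9=F, B10=F
input #3, p=6, q=4, y=5: events B1->F, B3->S, B2->F, B4->F, B6->S, B5->F, B7->F, B8->F, B9->F, B10->F; outcomes B1=F, B2=F, B3=S, B4=F, B5=F, B6=S, B7=F, B8=F, B9=F, B10=F
input #4, p=4, q=4, y=5: events B1->F, B3->S, B2->F, B4->T, B6->E, B5->T, B7->F, B8->T, B10->T; outcomes B1=F, B2=F, B3=S, B4=T, B5=T, B6=E, B7=F, B8=T, B10=T
input #5, p=4, q=3, y=4: events B1->T, B1->F, B3->S, B2->F, B4->T, B6->E, B5->T, B7->F, B8->F, B9->F, B10->F; outcomes B1=T, B1=F, B2=F, B3=S, B4=T, B5=T, B6=E, B7=F, B8=F, B9=F, B10=F
together the pool reaches 16 outcomes: B1=T, B1=F, B2=F, B3=S, B4=T, B4=F, B5=T, B5=F, B6=S, B6=E, B7=F, B8=T, B8=F, B9=F, B10=T, B10=F
checked all size-1 subsets: none covers 16 outcomes (max 11/16)
checked all size-2 subsets: none covers 16 outcomes (max 15/16)
at size 3, {1, 4, 5} reaches all 16 outcomes; every lexicographically earlier size-3 subset fails
Answer: 1, 4, 5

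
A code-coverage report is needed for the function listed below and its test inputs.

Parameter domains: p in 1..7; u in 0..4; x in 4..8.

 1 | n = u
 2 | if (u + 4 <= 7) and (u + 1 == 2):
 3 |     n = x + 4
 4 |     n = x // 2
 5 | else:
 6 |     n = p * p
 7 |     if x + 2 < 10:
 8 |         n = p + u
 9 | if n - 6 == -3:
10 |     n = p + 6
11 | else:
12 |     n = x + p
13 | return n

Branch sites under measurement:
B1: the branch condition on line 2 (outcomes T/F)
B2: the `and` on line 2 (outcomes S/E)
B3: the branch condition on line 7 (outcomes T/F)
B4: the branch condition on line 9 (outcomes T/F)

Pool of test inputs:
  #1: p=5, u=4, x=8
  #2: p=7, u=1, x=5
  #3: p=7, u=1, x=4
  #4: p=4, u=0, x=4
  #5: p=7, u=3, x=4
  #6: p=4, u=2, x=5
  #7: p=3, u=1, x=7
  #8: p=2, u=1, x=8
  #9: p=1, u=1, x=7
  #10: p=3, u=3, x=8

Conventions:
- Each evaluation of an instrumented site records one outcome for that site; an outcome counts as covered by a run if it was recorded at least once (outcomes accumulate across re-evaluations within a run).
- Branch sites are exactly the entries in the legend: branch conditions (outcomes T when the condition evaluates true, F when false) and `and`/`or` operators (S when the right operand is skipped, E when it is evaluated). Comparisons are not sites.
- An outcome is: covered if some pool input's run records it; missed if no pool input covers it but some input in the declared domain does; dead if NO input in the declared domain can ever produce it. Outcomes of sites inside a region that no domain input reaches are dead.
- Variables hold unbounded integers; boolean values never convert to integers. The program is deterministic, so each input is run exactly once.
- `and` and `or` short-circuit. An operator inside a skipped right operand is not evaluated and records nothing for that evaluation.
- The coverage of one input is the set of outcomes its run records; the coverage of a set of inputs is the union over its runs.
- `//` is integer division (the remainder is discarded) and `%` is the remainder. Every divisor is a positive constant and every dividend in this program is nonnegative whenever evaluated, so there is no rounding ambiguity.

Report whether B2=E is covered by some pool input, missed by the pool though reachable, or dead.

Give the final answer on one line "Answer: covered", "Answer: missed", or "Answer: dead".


B2=E is recorded by pool input(s) 2, 3, 4, 5, 6, 7, 8, 9, 10 -> covered
Answer: covered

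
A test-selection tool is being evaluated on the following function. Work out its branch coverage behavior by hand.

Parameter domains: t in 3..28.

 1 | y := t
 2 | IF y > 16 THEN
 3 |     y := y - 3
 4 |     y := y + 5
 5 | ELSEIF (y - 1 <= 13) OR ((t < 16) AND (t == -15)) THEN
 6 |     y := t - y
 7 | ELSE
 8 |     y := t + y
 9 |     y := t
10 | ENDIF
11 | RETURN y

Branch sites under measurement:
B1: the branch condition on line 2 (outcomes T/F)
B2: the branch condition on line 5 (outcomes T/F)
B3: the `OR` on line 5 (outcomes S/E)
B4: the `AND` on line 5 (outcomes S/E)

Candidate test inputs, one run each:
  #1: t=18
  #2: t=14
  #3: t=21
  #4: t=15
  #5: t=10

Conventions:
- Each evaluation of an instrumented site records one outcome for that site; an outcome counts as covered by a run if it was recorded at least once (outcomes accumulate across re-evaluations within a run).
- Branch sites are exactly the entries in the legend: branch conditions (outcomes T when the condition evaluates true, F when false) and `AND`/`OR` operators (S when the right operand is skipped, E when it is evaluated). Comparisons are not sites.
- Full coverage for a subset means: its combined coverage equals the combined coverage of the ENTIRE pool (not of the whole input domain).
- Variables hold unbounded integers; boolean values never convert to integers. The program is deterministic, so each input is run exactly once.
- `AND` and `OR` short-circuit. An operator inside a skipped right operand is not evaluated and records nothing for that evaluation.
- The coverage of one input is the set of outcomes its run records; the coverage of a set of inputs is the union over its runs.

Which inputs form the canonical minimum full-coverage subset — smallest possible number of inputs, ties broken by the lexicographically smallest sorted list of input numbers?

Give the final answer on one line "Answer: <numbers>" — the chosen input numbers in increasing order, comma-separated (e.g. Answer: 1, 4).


#1 (t=18) -> covered: B1=T
#2 (t=14) -> covered: B1=F, B2=T, B3=S
#3 (t=21) -> covered: B1=T
#4 (t=15) -> covered: B1=F, B2=F, B3=E, B4=E
#5 (t=10) -> covered: B1=F, B2=T, B3=S
the full pool covers 7 outcomes: B1=T, B1=F, B2=T, B2=F, B3=S, B3=E, B4=E
every size-1 subset falls short of the 7 outcomes (best: 4/7)
every size-2 subset falls short of the 7 outcomes (best: 6/7)
the canonical winner is {1, 2, 4}: size 3, full 7-outcome coverage, earliest index list among size-3 covers
Answer: 1, 2, 4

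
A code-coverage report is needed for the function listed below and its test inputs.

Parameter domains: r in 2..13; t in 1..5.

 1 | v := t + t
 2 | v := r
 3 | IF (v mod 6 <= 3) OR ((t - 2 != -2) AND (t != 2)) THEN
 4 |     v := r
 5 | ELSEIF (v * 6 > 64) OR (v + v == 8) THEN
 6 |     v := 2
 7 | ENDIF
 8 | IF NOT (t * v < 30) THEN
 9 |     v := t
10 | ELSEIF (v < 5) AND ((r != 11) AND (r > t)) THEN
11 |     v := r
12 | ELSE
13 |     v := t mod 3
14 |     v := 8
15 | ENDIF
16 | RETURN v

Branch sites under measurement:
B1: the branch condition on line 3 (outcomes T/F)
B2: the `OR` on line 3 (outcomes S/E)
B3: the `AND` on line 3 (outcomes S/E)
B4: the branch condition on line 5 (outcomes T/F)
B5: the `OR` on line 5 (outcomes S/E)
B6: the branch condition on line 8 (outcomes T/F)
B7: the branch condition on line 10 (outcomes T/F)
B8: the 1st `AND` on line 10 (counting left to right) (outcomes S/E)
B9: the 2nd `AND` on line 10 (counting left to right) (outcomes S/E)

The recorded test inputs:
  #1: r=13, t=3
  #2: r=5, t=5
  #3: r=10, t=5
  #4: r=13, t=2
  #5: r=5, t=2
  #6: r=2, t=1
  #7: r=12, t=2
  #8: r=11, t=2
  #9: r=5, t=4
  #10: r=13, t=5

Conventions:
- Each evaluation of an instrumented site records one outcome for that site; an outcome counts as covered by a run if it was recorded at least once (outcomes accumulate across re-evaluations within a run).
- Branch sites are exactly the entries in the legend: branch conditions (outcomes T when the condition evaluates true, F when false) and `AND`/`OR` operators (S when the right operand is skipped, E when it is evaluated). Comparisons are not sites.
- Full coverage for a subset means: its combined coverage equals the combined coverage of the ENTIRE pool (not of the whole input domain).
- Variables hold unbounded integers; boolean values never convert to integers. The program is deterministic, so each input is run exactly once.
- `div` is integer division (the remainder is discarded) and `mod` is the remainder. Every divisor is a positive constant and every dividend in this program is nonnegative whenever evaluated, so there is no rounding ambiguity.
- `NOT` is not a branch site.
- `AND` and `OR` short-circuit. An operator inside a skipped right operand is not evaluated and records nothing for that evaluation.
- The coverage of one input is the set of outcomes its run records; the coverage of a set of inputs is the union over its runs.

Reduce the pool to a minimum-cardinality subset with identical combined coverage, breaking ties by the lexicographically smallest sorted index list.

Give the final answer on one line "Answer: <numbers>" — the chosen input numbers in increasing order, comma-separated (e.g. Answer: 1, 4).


#1 (r=13, t=3) -> B2->S, B1->T, B6->T; covered: B1=T, B2=S, B6=T
#2 (r=5, t=5) -> B2->E, B3->E, B1->T, B6->F, B8->S, B7->F; covered: B1=T, B2=E, B3=E, B6=F, B7=F, B8=S
#3 (r=10, t=5) -> B2->E, B3->E, B1->T, B6->T; covered: B1=T, B2=E, B3=E, B6=T
#4 (r=13, t=2) -> B2->S, B1->T, B6->F, B8->S, B7->F; covered: B1=T, B2=S, B6=F, B7=F, B8=S
#5 (r=5, t=2) -> B2->E, B3->E, B1->F, B5->E, B4->F, B6->F, B8->S, B7->F; covered: B1=F, B2=E, B3=E, B4=F, B5=E, B6=F, B7=F, B8=S
#6 (r=2, t=1) -> B2->S, B1->T, B6->F, B8->E, B9->E, B7->T; covered: B1=T, B2=S, B6=F, B7=T, B8=E, B9=E
#7 (r=12, t=2) -> B2->S, B1->T, B6->F, B8->S, B7->F; covered: B1=T, B2=S, B6=F, B7=F, B8=S
#8 (r=11, t=2) -> B2->E, B3->E, B1->F, B5->S, B4->T, B6->F, B8->E, B9->S, B7->F; covered: B1=F, B2=E, B3=E, B4=T, B5=S, B6=F, B7=F, B8=E, B9=S
#9 (r=5, t=4) -> B2->E, B3->E, B1->T, B6->F, B8->S, B7->F; covered: B1=T, B2=E, B3=E, B6=F, B7=F, B8=S
#10 (r=13, t=5) -> B2->S, B1->T, B6->T; covered: B1=T, B2=S, B6=T
pool-wide coverage (17 outcomes): B1=T, B1=F, B2=S, B2=E, B3=E, B4=T, B4=F, B5=S, B5=E, B6=T, B6=F, B7=T, B7=F, B8=S, B8=E, B9=S, B9=E
no size-1 subset reaches all 17 outcomes (best union: 9/17)
no size-2 subset reaches all 17 outcomes (best union: 13/17)
no size-3 subset reaches all 17 outcomes (best union: 16/17)
size 4: inputs {1, 5, 6, 8} cover all 17 outcomes, and no lexicographically smaller subset of this size does
Answer: 1, 5, 6, 8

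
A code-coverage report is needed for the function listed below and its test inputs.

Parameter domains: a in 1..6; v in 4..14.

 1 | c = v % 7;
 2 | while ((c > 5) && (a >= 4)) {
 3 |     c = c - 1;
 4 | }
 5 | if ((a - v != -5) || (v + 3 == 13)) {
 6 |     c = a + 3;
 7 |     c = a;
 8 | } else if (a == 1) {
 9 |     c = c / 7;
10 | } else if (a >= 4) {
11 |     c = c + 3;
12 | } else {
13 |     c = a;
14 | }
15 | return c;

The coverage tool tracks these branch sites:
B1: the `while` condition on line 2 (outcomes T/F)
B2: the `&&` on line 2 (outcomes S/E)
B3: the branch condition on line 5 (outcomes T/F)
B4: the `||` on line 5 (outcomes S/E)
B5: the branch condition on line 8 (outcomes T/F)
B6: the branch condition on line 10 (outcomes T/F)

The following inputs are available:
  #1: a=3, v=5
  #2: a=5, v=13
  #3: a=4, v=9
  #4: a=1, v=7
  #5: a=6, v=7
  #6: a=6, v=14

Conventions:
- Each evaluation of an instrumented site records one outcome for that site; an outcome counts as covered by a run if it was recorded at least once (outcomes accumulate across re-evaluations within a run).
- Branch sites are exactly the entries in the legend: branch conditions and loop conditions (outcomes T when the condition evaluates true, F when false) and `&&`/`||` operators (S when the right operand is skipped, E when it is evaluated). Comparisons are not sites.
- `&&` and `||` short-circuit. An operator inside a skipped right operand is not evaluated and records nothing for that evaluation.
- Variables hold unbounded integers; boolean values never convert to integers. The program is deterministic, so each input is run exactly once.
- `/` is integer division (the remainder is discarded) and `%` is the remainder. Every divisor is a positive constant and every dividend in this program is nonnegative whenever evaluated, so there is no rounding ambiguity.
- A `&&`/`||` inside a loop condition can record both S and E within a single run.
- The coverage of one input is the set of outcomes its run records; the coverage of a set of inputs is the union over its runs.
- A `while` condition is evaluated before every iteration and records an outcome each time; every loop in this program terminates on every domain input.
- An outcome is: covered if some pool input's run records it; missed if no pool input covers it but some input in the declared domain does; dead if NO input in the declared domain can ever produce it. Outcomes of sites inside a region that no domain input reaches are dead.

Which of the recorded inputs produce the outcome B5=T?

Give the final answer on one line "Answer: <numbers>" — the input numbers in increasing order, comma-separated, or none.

input #1 (a=3, v=5): never hits B5=T
input #2 (a=5, v=13): never hits B5=T
input #3 (a=4, v=9): never hits B5=T
input #4 (a=1, v=7): never hits B5=T
input #5 (a=6, v=7): never hits B5=T
input #6 (a=6, v=14): never hits B5=T

Answer: none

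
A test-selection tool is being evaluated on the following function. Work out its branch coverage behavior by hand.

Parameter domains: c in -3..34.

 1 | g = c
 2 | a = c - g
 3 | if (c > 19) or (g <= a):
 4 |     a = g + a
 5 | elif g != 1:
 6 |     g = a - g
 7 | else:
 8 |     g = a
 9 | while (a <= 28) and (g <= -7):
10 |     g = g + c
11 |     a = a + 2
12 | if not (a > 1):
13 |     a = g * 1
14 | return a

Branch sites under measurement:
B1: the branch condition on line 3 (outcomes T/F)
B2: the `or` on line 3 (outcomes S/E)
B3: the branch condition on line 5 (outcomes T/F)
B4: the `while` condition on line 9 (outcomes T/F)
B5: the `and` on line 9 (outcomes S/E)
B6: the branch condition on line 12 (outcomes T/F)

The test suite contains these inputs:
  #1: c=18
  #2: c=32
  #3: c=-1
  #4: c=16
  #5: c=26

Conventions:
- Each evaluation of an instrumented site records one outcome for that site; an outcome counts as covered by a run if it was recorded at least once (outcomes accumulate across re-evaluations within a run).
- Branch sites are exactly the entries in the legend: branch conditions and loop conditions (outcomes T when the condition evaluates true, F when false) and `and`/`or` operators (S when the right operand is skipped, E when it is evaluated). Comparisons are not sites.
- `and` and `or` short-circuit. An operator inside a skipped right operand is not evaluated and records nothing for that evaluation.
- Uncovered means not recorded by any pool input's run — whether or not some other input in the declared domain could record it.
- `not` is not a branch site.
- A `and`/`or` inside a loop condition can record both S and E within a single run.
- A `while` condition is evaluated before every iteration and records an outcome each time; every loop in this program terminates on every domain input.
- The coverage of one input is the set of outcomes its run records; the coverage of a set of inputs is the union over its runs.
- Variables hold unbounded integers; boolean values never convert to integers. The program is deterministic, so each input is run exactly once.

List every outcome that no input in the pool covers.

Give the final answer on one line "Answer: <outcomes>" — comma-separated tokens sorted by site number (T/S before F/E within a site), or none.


test 1 (c=18) fires B2->E, B1->F, B3->T, B5->E, B4->T, B5->E, B4->F, B6->F; hits B1=F, B2=E, B3=T, B4=T, B4=F, B5=E, B6=F
test 2 (c=32) fires B2->S, B1->T, B5->S, B4->F, B6->F; hits B1=T, B2=S, B4=F, B5=S, B6=F
test 3 (c=-1) fires B2->E, B1->T, B5->E, B4->F, B6->T; hits B1=T, B2=E, B4=F, B5=E, B6=T
test 4 (c=16) fires B2->E, B1->F, B3->T, B5->E, B4->T, B5->E, B4->F, B6->F; hits B1=F, B2=E, B3=T, B4=T, B4=F, B5=E, B6=F
test 5 (c=26) fires B2->S, B1->T, B5->E, B4->F, B6->F; hits B1=T, B2=S, B4=F, B5=E, B6=F
union over the pool: B1=T, B1=F, B2=S, B2=E, B3=T, B4=T, B4=F, B5=S, B5=E, B6=T, B6=F
uncovered (1 of 12): B3=F
Answer: B3=F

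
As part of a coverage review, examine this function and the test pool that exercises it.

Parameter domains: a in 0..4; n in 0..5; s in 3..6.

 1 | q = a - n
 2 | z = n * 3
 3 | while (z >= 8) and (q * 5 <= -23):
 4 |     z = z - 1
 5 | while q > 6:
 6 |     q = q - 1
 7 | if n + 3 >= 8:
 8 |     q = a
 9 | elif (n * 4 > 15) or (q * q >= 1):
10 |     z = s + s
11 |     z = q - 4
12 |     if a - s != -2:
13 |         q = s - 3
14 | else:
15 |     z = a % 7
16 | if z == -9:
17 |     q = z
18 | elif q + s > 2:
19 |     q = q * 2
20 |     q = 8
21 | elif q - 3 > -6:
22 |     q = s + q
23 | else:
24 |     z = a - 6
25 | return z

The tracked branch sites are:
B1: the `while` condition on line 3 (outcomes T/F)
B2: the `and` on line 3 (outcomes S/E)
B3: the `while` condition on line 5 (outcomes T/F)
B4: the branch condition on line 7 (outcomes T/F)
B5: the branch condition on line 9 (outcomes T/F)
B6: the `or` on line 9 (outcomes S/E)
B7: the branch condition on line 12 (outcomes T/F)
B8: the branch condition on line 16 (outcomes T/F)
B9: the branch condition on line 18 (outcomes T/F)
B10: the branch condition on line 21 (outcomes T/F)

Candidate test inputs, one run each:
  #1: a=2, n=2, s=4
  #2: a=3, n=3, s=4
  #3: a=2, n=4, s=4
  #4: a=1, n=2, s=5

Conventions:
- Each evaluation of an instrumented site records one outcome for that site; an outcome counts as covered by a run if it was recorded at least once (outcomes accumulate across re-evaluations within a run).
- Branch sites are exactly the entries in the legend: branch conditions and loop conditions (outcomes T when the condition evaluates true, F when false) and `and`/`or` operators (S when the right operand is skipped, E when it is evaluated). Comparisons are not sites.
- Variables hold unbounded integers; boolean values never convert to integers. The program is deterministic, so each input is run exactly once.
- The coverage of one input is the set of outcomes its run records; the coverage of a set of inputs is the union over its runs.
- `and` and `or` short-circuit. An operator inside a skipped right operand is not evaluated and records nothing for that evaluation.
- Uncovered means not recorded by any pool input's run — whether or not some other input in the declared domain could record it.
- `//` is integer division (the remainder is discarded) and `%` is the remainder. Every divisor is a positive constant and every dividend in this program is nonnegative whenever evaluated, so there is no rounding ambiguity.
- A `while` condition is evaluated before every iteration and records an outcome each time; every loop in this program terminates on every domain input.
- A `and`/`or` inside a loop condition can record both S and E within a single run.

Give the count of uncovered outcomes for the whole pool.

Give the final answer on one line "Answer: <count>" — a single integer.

test 1 (a=2, n=2, s=4) fires B2->S, B1->F, B3->F, B4->F, B6->E, B5->F, B8->F, B9->T; hits B1=F, B2=S, B3=F, B4=F, B5=F, B6=E, B8=F, B9=T
test 2 (a=3, n=3, s=4) fires B2->E, B1->F, B3->F, B4->F, B6->E, B5->F, B8->F, B9->T; hits B1=F, B2=E, B3=F, B4=F, B5=F, B6=E, B8=F, B9=T
test 3 (a=2, n=4, s=4) fires B2->E, B1->F, B3->F, B4->F, B6->S, B5->T, B7->F, B8->F, B9->F, B10->T; hits B1=F, B2=E, B3=F, B4=F, B5=T, B6=S, B7=F, B8=F, B9=F, B10=T
test 4 (a=1, n=2, s=5) fires B2->S, B1->F, B3->F, B4->F, B6->E, B5->T, B7->T, B8->F, B9->T; hits B1=F, B2=S, B3=F, B4=F, B5=T, B6=E, B7=T, B8=F, B9=T
union over the pool: B1=F, B2=S, B2=E, B3=F, B4=F, B5=T, B5=F, B6=S, B6=E, B7=T, B7=F, B8=F, B9=T, B9=F, B10=T
uncovered (5 of 20): B1=T, B3=T, B4=T, B8=T, B10=F

Answer: 5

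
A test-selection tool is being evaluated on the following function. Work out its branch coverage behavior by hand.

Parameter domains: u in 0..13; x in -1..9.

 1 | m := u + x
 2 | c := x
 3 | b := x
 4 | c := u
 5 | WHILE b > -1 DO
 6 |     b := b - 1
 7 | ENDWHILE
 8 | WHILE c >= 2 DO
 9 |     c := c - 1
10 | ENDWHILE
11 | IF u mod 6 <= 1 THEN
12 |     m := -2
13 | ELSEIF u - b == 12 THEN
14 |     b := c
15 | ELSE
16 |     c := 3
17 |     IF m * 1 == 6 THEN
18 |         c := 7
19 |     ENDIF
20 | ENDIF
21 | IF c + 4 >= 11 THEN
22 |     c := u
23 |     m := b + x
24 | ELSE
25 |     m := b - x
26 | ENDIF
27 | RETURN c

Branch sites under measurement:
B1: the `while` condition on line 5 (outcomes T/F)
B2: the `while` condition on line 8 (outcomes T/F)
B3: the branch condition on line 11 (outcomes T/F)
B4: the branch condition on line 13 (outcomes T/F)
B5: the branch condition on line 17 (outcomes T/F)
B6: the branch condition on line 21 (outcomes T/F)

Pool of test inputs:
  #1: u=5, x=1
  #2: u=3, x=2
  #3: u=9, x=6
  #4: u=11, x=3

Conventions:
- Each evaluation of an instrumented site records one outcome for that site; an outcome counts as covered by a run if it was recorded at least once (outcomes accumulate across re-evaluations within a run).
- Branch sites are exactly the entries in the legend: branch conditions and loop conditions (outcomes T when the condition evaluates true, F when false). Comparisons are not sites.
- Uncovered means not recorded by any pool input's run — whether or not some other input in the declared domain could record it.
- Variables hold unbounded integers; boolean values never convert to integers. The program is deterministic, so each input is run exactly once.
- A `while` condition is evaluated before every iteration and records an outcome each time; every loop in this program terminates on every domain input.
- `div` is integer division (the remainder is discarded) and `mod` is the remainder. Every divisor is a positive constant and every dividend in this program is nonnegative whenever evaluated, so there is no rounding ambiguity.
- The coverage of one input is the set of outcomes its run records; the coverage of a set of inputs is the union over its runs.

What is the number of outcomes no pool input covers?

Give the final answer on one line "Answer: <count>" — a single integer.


test 1 (u=5, x=1) fires B1->T, B1->T, B1->F, B2->T, B2->T, B2->T, B2->T, B2->F, B3->F, B4->F, B5->T, B6->T; hits B1=T, B1=F, B2=T, B2=F, B3=F, B4=F, B5=T, B6=T
test 2 (u=3, x=2) fires B1->T, B1->T, B1->T, B1->F, B2->T, B2->T, B2->F, B3->F, B4->F, B5->F, B6->F; hits B1=T, B1=F, B2=T, B2=F, B3=F, B4=F, B5=F, B6=F
test 3 (u=9, x=6) fires B1->T, B1->T, B1->T, B1->T, B1->T, B1->T, B1->T, B1->F, B2->T, B2->T, B2->T, B2->T, B2->T, B2->T, ...; hits B1=T, B1=F, B2=T, B2=F, B3=F, B4=F, B5=F, B6=F
test 4 (u=11, x=3) fires B1->T, B1->T, B1->T, B1->T, B1->F, B2->T, B2->T, B2->T, B2->T, B2->T, B2->T, B2->T, B2->T, B2->T, ...; hits B1=T, B1=F, B2=T, B2=F, B3=F, B4=T, B6=F
union over the pool: B1=T, B1=F, B2=T, B2=F, B3=F, B4=T, B4=F, B5=T, B5=F, B6=T, B6=F
uncovered (1 of 12): B3=T
Answer: 1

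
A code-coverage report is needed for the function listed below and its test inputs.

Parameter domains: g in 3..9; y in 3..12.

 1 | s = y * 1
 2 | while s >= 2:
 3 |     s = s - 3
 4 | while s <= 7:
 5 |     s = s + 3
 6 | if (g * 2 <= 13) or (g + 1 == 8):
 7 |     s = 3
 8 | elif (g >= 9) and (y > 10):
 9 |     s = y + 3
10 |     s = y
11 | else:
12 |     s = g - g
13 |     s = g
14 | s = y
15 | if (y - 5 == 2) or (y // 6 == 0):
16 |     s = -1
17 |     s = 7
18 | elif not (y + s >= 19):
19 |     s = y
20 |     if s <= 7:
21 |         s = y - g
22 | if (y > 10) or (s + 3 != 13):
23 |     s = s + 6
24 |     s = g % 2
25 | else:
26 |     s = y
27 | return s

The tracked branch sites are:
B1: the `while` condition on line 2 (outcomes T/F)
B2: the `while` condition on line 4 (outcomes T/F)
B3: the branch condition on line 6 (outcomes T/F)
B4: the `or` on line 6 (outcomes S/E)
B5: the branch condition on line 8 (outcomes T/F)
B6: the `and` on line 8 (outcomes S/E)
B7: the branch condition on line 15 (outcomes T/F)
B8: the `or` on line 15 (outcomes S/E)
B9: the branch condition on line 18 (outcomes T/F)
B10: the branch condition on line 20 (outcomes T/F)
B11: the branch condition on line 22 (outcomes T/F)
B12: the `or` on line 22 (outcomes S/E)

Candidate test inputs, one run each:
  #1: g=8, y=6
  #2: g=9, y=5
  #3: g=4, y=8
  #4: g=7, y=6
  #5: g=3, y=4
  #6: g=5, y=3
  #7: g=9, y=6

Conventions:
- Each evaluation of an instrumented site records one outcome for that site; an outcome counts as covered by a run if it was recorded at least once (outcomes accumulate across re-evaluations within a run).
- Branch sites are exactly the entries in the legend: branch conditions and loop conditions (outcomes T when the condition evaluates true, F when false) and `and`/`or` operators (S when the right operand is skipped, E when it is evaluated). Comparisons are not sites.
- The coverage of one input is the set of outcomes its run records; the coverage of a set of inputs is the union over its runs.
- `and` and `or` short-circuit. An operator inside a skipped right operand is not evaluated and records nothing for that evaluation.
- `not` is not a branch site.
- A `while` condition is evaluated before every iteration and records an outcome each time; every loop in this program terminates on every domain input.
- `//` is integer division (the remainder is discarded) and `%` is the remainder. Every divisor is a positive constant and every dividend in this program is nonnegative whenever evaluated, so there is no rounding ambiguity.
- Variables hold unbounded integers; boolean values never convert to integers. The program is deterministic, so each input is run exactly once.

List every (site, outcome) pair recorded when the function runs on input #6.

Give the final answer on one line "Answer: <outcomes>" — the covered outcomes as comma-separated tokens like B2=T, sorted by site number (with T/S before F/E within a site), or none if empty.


Tracing the run of input #6 (g=5, y=3):
  B1->T, B1->F, B2->T, B2->T, B2->T, B2->F, B4->S, B3->T, B8->E, B7->T
  B12->E, B11->T
as a set, this run covers: B1=T, B1=F, B2=T, B2=F, B3=T, B4=S, B7=T, B8=E, B11=T, B12=E
Answer: B1=T, B1=F, B2=T, B2=F, B3=T, B4=S, B7=T, B8=E, B11=T, B12=E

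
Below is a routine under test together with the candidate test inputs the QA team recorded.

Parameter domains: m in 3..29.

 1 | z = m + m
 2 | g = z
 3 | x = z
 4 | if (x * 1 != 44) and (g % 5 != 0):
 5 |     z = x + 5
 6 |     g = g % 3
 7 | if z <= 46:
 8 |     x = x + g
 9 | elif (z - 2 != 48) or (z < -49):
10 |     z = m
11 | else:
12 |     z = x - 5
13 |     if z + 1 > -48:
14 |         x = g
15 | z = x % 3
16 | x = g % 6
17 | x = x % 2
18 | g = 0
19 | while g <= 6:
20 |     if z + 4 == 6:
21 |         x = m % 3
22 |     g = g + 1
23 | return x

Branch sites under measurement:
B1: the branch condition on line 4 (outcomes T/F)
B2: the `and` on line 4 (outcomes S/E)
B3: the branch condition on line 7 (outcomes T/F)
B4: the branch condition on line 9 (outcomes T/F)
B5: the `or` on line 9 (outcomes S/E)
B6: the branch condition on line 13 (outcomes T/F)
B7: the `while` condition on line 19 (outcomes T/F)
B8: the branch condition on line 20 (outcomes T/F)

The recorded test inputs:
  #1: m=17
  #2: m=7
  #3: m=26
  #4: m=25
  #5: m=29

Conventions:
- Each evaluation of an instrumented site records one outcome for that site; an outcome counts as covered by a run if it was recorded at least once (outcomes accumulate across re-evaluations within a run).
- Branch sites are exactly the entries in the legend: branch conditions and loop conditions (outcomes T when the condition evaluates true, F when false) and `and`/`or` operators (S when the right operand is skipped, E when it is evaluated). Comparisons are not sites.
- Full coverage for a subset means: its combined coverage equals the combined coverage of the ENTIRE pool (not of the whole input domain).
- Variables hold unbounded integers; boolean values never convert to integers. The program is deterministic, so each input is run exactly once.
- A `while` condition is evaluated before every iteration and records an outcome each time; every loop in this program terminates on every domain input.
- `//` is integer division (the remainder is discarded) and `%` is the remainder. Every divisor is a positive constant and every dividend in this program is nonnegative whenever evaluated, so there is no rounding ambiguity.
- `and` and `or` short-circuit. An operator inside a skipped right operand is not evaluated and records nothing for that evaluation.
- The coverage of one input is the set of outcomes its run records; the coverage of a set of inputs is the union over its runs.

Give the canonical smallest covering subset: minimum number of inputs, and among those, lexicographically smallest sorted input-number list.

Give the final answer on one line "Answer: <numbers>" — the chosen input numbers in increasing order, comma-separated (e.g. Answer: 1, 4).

run #1 (m=17) records B1=T, B2=E, B3=T, B7=T, B7=F, B8=T
run #2 (m=7) records B1=T, B2=E, B3=T, B7=T, B7=F, B8=F
run #3 (m=26) records B1=T, B2=E, B3=F, B4=T, B5=S, B7=T, B7=F, B8=F
run #4 (m=25) records B1=F, B2=E, B3=F, B4=F, B5=E, B6=T, B7=T, B7=F, B8=T
run #5 (m=29) records B1=T, B2=E, B3=F, B4=T, B5=S, B7=T, B7=F, B8=F
together the pool reaches 14 outcomes: B1=T, B1=F, B2=E, B3=T, B3=F, B4=T, B4=F, B5=S, B5=E, B6=T, B7=T, B7=F, B8=T, B8=F
every size-1 subset falls short of the 14 outcomes (best: 9/14)
every size-2 subset falls short of the 14 outcomes (best: 13/14)
inputs {1, 3, 4} (size 3) cover everything; no size-3 subset with a lexicographically smaller index list covers all 14

Answer: 1, 3, 4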